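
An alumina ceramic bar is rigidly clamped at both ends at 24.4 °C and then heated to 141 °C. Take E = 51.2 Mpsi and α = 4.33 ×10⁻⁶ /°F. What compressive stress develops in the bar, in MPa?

321 MPa

E = 51.2 Mpsi = 353.0 GPa.
α = 4.33×10⁻⁶/°F × 9/5 = 7.79×10⁻⁶/K.
ΔT = 116.6 K. Constrained thermal stress σ = E·α·ΔT = 353.0×10³ MPa × 7.79×10⁻⁶ × 116.6 = 321 MPa (compressive).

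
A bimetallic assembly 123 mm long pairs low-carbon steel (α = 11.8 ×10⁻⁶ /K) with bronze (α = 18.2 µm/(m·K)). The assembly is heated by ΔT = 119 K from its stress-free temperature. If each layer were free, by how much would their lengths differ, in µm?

93.7 µm

Δα = |11.8 − 18.2|×10⁻⁶/K = 6.40×10⁻⁶/K.
ΔL_mismatch = Δα·L·ΔT = 6.40×10⁻⁶ × 123.0 mm × 119.0 K = 93.7 µm.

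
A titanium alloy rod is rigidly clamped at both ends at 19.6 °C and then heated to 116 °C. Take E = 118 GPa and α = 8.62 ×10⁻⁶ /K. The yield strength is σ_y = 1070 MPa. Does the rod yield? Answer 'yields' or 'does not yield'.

does not yield

ΔT = 96.40 K. Constrained thermal stress σ = E·α·ΔT = 118.0×10³ MPa × 8.62×10⁻⁶ × 96.40 = 98.1 MPa (compressive).
Compare to σ_y = 1070 MPa: σ < σ_y, so it does not yield.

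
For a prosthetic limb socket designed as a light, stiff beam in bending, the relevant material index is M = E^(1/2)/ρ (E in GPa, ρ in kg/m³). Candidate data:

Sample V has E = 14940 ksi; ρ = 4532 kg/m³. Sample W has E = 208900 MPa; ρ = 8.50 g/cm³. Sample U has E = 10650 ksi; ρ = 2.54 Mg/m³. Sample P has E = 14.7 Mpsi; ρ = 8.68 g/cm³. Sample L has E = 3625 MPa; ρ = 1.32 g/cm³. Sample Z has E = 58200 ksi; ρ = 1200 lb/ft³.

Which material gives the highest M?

Normalizing units and computing the index:
  sample V: E = 103.0 GPa, ρ = 4532 kg/m³
  sample W: E = 208.9 GPa, ρ = 8500 kg/m³
  sample U: E = 73.43 GPa, ρ = 2540 kg/m³
  sample P: E = 101.4 GPa, ρ = 8680 kg/m³
  sample L: E = 3.625 GPa, ρ = 1320 kg/m³
  sample Z: E = 401.3 GPa, ρ = 19220 kg/m³
  sample U: M = 3.37×10⁻³
  sample V: M = 2.24×10⁻³
  sample W: M = 1.70×10⁻³
  sample L: M = 1.44×10⁻³
  sample P: M = 1.16×10⁻³
  sample Z: M = 1.04×10⁻³
Sample U ranks first.

sample U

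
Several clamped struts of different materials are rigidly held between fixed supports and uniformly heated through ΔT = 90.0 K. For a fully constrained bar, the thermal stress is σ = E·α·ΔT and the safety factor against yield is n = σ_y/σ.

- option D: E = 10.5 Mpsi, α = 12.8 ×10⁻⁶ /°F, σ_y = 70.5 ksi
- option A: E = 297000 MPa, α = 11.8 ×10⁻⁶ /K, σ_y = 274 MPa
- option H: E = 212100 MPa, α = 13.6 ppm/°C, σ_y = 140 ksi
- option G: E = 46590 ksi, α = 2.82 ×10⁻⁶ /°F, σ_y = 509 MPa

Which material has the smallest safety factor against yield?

option A

In consistent units (E in GPa, α in ×10⁻⁶/K, σ_y in MPa):
  option D: E = 72.39, α = 23.0, σ_y = 486.1 → σ = 150 MPa, n = 3.24
  option A: E = 297.0, α = 11.8, σ_y = 274.0 → σ = 315 MPa, n = 0.869
  option H: E = 212.1, α = 13.6, σ_y = 965.3 → σ = 260 MPa, n = 3.72
  option G: E = 321.2, α = 5.08, σ_y = 509.0 → σ = 147 MPa, n = 3.47
Smallest n: option A with n = 0.869.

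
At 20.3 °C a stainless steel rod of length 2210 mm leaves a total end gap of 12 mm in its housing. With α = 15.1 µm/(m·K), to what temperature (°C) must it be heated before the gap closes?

380 °C

α·L₀·ΔT = 12.0 mm ⇒ ΔT = 12.0 / (15.1×10⁻⁶ × 2210.0) = 359.6 K.
T = 20.3 + 359.6 = 379.9 °C.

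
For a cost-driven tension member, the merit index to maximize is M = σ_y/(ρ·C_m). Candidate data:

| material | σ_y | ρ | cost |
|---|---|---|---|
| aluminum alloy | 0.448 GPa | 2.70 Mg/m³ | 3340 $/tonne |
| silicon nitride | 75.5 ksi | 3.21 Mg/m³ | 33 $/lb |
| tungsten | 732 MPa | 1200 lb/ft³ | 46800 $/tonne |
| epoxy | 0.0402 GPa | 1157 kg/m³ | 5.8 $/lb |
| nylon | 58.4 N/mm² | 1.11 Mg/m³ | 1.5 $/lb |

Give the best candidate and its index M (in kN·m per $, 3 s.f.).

aluminum alloy, M = 49.7 kN·m per $

Normalizing units and computing the index:
  aluminum alloy: σ_y = 448.0 MPa, ρ = 2700 kg/m³, cost = 3.340 $/kg
  silicon nitride: σ_y = 520.6 MPa, ρ = 3210 kg/m³, cost = 72.75 $/kg
  tungsten: σ_y = 732.0 MPa, ρ = 19220 kg/m³, cost = 46.80 $/kg
  epoxy: σ_y = 40.20 MPa, ρ = 1157 kg/m³, cost = 12.79 $/kg
  nylon: σ_y = 58.40 MPa, ρ = 1110 kg/m³, cost = 3.307 $/kg
  aluminum alloy: M = 49.7 kN·m per $
  nylon: M = 15.9 kN·m per $
  epoxy: M = 2.72 kN·m per $
  silicon nitride: M = 2.23 kN·m per $
  tungsten: M = 0.814 kN·m per $
The maximum is for aluminum alloy.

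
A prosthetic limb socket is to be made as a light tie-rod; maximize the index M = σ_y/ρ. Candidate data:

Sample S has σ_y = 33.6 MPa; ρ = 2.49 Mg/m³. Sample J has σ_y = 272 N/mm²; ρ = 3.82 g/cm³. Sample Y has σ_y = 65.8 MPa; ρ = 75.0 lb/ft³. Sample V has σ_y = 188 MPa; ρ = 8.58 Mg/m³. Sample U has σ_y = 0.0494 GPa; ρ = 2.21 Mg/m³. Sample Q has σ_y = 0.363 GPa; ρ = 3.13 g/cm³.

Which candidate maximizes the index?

sample Q

Convert each candidate to consistent units, then evaluate M:
  sample S: σ_y = 33.60 MPa, ρ = 2490 kg/m³
  sample J: σ_y = 272.0 MPa, ρ = 3820 kg/m³
  sample Y: σ_y = 65.80 MPa, ρ = 1201 kg/m³
  sample V: σ_y = 188.0 MPa, ρ = 8580 kg/m³
  sample U: σ_y = 49.40 MPa, ρ = 2210 kg/m³
  sample Q: σ_y = 363.0 MPa, ρ = 3130 kg/m³
  sample Q: M = 116 kN·m/kg
  sample J: M = 71.2 kN·m/kg
  sample Y: M = 54.8 kN·m/kg
  sample U: M = 22.4 kN·m/kg
  sample V: M = 21.9 kN·m/kg
  sample S: M = 13.5 kN·m/kg
Highest index: sample Q.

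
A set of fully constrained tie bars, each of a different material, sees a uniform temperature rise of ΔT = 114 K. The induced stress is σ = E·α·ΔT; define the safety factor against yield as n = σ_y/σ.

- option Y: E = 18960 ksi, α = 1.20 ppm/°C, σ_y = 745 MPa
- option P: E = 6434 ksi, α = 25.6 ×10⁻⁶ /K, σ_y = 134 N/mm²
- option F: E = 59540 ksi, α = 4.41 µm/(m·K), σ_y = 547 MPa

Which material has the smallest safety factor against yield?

In consistent units (E in GPa, α in ×10⁻⁶/K, σ_y in MPa):
  option Y: E = 130.7, α = 1.20, σ_y = 745.0 → σ = 17.9 MPa, n = 41.7
  option P: E = 44.36, α = 25.6, σ_y = 134.0 → σ = 129 MPa, n = 1.04
  option F: E = 410.5, α = 4.41, σ_y = 547.0 → σ = 206 MPa, n = 2.65
The minimum is option P at n = 1.04.

option P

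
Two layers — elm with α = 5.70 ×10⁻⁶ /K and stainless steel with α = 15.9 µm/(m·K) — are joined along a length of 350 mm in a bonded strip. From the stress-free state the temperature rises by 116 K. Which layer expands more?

stainless steel

α(elm) = 5.70×10⁻⁶/K vs α(stainless steel) = 15.9×10⁻⁶/K.
Higher α expands more for the same ΔT: stainless steel.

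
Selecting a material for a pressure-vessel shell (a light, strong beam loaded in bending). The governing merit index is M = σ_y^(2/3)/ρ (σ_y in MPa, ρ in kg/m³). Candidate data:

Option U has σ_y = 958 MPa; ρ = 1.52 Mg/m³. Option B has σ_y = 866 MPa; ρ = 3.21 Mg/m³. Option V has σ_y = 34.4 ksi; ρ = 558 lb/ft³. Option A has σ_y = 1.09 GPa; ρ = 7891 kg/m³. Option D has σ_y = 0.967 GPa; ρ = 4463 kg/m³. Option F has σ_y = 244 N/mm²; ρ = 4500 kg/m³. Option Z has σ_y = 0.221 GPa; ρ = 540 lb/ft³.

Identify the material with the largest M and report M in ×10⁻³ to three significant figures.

option U, M = 63.9×10⁻³

Putting every candidate on a common basis:
  option U: σ_y = 958.0 MPa, ρ = 1520 kg/m³
  option B: σ_y = 866.0 MPa, ρ = 3210 kg/m³
  option V: σ_y = 237.2 MPa, ρ = 8938 kg/m³
  option A: σ_y = 1090 MPa, ρ = 7891 kg/m³
  option D: σ_y = 967.0 MPa, ρ = 4463 kg/m³
  option F: σ_y = 244.0 MPa, ρ = 4500 kg/m³
  option Z: σ_y = 221.0 MPa, ρ = 8650 kg/m³
  option U: M = 63.9×10⁻³
  option B: M = 28.3×10⁻³
  option D: M = 21.9×10⁻³
  option A: M = 13.4×10⁻³
  option F: M = 8.68×10⁻³
  option V: M = 4.29×10⁻³
  option Z: M = 4.23×10⁻³
Highest index: option U.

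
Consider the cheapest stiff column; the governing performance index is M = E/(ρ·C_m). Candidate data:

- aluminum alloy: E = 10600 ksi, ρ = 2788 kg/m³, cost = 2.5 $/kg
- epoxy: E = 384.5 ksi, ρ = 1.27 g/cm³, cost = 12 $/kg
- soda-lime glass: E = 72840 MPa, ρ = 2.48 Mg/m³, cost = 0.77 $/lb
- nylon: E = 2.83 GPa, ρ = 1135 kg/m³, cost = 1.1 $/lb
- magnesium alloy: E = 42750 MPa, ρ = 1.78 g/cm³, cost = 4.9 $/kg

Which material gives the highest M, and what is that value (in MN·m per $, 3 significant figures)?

Normalizing units and computing the index:
  aluminum alloy: E = 73.08 GPa, ρ = 2788 kg/m³, cost = 2.500 $/kg
  epoxy: E = 2.651 GPa, ρ = 1270 kg/m³, cost = 12.00 $/kg
  soda-lime glass: E = 72.84 GPa, ρ = 2480 kg/m³, cost = 1.698 $/kg
  nylon: E = 2.830 GPa, ρ = 1135 kg/m³, cost = 2.425 $/kg
  magnesium alloy: E = 42.75 GPa, ρ = 1780 kg/m³, cost = 4.900 $/kg
  soda-lime glass: M = 17.3 MN·m per $
  aluminum alloy: M = 10.5 MN·m per $
  magnesium alloy: M = 4.90 MN·m per $
  nylon: M = 1.03 MN·m per $
  epoxy: M = 0.174 MN·m per $
Soda-lime glass has the largest M.

soda-lime glass, M = 17.3 MN·m per $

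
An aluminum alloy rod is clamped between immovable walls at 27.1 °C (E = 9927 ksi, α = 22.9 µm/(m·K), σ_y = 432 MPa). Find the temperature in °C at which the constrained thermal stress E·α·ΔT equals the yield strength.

303 °C

E = 9927 ksi = 68.44 GPa.
E·α·ΔT = 432.0 MPa ⇒ ΔT = 432.0 / (68.44×10³ × 22.9×10⁻⁶) = 275.6 K.
T = 27.1 + 275.6 = 302.7 °C.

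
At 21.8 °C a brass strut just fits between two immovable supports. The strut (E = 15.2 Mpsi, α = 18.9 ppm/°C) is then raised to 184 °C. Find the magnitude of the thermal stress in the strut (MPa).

321 MPa

E = 15.2 Mpsi = 104.8 GPa.
ΔT = 162.2 K. Constrained thermal stress σ = E·α·ΔT = 104.8×10³ MPa × 18.9×10⁻⁶ × 162.2 = 321 MPa (compressive).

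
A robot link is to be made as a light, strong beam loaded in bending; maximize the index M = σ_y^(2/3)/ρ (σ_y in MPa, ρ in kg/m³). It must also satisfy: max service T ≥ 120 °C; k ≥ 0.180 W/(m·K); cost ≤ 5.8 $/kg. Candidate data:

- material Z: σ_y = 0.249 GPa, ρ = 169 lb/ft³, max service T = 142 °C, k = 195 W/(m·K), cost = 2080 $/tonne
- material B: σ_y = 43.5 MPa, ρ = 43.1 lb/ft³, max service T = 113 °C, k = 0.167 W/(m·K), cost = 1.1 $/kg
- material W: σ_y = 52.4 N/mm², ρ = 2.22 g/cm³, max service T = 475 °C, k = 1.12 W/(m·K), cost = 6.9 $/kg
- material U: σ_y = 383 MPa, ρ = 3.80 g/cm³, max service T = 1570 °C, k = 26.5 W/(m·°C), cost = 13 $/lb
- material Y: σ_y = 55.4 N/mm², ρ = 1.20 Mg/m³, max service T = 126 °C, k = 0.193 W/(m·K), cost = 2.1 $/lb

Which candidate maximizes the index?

Screen on constraints: max service T ≥ 120 °C; k ≥ 0.180 W/(m·K); cost ≤ 5.8 $/kg. Survivors: material Z, material Y.
In SI units:
  material Z: σ_y = 249.0 MPa, ρ = 2707 kg/m³
  material Y: σ_y = 55.40 MPa, ρ = 1200 kg/m³
  material Z: M = 14.6×10⁻³
  material Y: M = 12.1×10⁻³
Highest index: material Z.

material Z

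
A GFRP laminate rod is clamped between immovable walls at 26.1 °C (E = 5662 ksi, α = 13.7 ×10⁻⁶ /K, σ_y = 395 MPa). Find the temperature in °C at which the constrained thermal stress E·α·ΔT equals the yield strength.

765 °C

E = 5662 ksi = 39.04 GPa.
E·α·ΔT = 395.0 MPa ⇒ ΔT = 395.0 / (39.04×10³ × 13.7×10⁻⁶) = 738.6 K.
T = 26.1 + 738.6 = 764.7 °C.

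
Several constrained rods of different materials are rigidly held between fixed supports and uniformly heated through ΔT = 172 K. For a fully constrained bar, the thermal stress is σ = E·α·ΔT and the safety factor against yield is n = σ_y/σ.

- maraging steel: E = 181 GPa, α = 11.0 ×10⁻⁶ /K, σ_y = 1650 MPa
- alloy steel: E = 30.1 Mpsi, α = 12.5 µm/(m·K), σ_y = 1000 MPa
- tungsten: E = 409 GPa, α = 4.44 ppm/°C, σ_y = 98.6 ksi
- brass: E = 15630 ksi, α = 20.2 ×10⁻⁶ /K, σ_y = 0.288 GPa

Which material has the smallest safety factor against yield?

With everything in SI (GPa, ×10⁻⁶/K, MPa):
  maraging steel: E = 181.0, α = 11.0, σ_y = 1650 → σ = 342 MPa, n = 4.82
  alloy steel: E = 207.5, α = 12.5, σ_y = 1000 → σ = 446 MPa, n = 2.24
  tungsten: E = 409.0, α = 4.44, σ_y = 679.8 → σ = 312 MPa, n = 2.18
  brass: E = 107.8, α = 20.2, σ_y = 288.0 → σ = 374 MPa, n = 0.769
Smallest n: brass with n = 0.769.

brass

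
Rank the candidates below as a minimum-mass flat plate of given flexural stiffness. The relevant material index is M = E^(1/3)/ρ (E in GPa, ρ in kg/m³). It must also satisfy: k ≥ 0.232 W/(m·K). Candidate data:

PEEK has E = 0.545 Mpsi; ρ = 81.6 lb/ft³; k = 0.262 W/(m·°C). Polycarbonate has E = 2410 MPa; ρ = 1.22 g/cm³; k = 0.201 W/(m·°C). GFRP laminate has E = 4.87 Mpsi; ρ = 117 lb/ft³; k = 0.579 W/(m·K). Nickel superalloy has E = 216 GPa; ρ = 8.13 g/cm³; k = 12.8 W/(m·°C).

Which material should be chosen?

GFRP laminate

Screen on constraints: k ≥ 0.232 W/(m·K). Survivors: PEEK, GFRP laminate, nickel superalloy.
In SI units:
  PEEK: E = 3.758 GPa, ρ = 1307 kg/m³
  GFRP laminate: E = 33.58 GPa, ρ = 1874 kg/m³
  nickel superalloy: E = 216.0 GPa, ρ = 8130 kg/m³
  GFRP laminate: M = 1.72×10⁻³
  PEEK: M = 1.19×10⁻³
  nickel superalloy: M = 0.738×10⁻³
Highest index: GFRP laminate.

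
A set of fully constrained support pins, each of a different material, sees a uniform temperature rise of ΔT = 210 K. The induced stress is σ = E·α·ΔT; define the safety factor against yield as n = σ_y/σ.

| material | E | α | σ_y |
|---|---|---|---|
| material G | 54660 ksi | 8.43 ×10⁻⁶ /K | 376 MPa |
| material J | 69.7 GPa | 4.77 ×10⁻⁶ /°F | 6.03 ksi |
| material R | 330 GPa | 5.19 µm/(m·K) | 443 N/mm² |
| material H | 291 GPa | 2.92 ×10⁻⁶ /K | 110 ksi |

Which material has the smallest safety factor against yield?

Per material, after unit conversion:
  material G: E = 376.9, α = 8.43, σ_y = 376.0 → σ = 667 MPa, n = 0.564
  material J: E = 69.70, α = 8.59, σ_y = 41.58 → σ = 126 MPa, n = 0.331
  material R: E = 330.0, α = 5.19, σ_y = 443.0 → σ = 360 MPa, n = 1.23
  material H: E = 291.0, α = 2.92, σ_y = 758.4 → σ = 178 MPa, n = 4.25
Smallest n: material J with n = 0.331.

material J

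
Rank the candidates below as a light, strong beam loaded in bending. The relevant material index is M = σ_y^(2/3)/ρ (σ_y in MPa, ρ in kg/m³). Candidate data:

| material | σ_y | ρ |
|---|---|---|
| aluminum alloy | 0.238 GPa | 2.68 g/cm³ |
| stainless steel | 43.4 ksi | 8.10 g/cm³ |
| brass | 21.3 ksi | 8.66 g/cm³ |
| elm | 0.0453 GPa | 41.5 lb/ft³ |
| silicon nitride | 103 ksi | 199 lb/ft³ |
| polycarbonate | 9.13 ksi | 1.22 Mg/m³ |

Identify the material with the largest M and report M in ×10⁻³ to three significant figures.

silicon nitride, M = 25.0×10⁻³

Normalizing units and computing the index:
  aluminum alloy: σ_y = 238.0 MPa, ρ = 2680 kg/m³
  stainless steel: σ_y = 299.2 MPa, ρ = 8100 kg/m³
  brass: σ_y = 146.9 MPa, ρ = 8660 kg/m³
  elm: σ_y = 45.30 MPa, ρ = 664.8 kg/m³
  silicon nitride: σ_y = 710.2 MPa, ρ = 3188 kg/m³
  polycarbonate: σ_y = 62.95 MPa, ρ = 1220 kg/m³
  silicon nitride: M = 25.0×10⁻³
  elm: M = 19.1×10⁻³
  aluminum alloy: M = 14.3×10⁻³
  polycarbonate: M = 13.0×10⁻³
  stainless steel: M = 5.52×10⁻³
  brass: M = 3.21×10⁻³
Silicon nitride ranks first.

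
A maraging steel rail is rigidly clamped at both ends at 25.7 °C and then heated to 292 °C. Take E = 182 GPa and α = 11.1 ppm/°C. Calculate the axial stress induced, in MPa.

ΔT = 266.3 K. Constrained thermal stress σ = E·α·ΔT = 182.0×10³ MPa × 11.1×10⁻⁶ × 266.3 = 538 MPa (compressive).

538 MPa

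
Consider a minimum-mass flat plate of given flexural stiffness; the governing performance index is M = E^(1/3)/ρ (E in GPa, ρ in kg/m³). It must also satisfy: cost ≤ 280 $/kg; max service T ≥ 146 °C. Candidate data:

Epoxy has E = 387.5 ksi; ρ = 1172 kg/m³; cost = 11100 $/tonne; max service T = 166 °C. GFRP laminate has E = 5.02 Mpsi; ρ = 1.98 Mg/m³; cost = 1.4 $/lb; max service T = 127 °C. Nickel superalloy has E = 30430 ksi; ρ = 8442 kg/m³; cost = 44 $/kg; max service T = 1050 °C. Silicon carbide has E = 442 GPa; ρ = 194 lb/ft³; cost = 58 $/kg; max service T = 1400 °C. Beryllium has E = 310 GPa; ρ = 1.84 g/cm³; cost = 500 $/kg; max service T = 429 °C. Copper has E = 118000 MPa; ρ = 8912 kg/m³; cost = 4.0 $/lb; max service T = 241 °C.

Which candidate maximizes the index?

Screen on constraints: cost ≤ 280 $/kg; max service T ≥ 146 °C. Survivors: epoxy, nickel superalloy, silicon carbide, copper.
After converting to SI:
  epoxy: E = 2.672 GPa, ρ = 1172 kg/m³
  nickel superalloy: E = 209.8 GPa, ρ = 8442 kg/m³
  silicon carbide: E = 442.0 GPa, ρ = 3108 kg/m³
  copper: E = 118.0 GPa, ρ = 8912 kg/m³
  silicon carbide: M = 2.45×10⁻³
  epoxy: M = 1.18×10⁻³
  nickel superalloy: M = 0.704×10⁻³
  copper: M = 0.550×10⁻³
Highest index: silicon carbide.

silicon carbide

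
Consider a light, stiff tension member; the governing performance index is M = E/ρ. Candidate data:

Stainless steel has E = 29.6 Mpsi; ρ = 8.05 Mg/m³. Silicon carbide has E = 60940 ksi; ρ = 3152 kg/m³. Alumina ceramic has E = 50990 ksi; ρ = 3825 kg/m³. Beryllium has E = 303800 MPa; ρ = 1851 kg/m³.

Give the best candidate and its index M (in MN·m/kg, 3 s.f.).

beryllium, M = 164 MN·m/kg

Convert each candidate to consistent units, then evaluate M:
  stainless steel: E = 204.1 GPa, ρ = 8050 kg/m³
  silicon carbide: E = 420.2 GPa, ρ = 3152 kg/m³
  alumina ceramic: E = 351.6 GPa, ρ = 3825 kg/m³
  beryllium: E = 303.8 GPa, ρ = 1851 kg/m³
  beryllium: M = 164 MN·m/kg
  silicon carbide: M = 133 MN·m/kg
  alumina ceramic: M = 91.9 MN·m/kg
  stainless steel: M = 25.4 MN·m/kg
The maximum is for beryllium.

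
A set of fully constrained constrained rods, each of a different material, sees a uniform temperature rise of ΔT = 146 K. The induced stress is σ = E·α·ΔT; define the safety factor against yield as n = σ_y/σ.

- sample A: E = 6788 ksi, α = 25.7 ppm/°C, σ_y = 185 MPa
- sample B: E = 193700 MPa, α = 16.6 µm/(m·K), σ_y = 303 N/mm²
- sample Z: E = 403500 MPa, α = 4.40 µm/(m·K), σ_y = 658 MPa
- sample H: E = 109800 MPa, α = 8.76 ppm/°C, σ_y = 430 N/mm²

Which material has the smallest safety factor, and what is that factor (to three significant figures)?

sample B, n = 0.645

In consistent units (E in GPa, α in ×10⁻⁶/K, σ_y in MPa):
  sample A: E = 46.80, α = 25.7, σ_y = 185.0 → σ = 176 MPa, n = 1.05
  sample B: E = 193.7, α = 16.6, σ_y = 303.0 → σ = 469 MPa, n = 0.645
  sample Z: E = 403.5, α = 4.40, σ_y = 658.0 → σ = 259 MPa, n = 2.54
  sample H: E = 109.8, α = 8.76, σ_y = 430.0 → σ = 140 MPa, n = 3.06
Sample B has the lowest safety factor, n = 0.645.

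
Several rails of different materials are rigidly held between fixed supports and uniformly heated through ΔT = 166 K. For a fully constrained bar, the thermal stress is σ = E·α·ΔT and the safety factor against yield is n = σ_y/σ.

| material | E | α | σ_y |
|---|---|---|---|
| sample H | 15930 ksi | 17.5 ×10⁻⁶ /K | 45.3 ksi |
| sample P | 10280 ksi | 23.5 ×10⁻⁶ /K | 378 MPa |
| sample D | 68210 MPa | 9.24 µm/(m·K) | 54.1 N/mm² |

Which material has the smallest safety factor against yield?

In consistent units (E in GPa, α in ×10⁻⁶/K, σ_y in MPa):
  sample H: E = 109.8, α = 17.5, σ_y = 312.3 → σ = 319 MPa, n = 0.979
  sample P: E = 70.88, α = 23.5, σ_y = 378.0 → σ = 276 MPa, n = 1.37
  sample D: E = 68.21, α = 9.24, σ_y = 54.10 → σ = 105 MPa, n = 0.517
Smallest n: sample D with n = 0.517.

sample D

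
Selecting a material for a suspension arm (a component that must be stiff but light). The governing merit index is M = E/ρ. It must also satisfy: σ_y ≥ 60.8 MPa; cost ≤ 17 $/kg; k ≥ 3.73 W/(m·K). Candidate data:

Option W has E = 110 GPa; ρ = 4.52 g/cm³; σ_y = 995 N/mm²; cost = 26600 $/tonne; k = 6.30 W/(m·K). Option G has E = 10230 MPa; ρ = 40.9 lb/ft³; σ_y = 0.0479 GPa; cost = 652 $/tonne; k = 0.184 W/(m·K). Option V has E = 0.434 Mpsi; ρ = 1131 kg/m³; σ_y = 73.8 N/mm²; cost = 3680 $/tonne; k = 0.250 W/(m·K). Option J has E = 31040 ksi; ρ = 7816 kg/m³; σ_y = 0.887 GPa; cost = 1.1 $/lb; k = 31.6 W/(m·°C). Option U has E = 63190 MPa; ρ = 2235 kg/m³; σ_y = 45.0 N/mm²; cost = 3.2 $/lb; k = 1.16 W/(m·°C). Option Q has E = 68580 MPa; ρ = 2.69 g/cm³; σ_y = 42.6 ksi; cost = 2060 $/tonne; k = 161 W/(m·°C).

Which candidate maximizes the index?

Screen on constraints: σ_y ≥ 60.8 MPa; cost ≤ 17 $/kg; k ≥ 3.73 W/(m·K). Survivors: option J, option Q.
Normalizing units and computing the index:
  option J: E = 214.0 GPa, ρ = 7816 kg/m³
  option Q: E = 68.58 GPa, ρ = 2690 kg/m³
  option J: M = 27.4 MN·m/kg
  option Q: M = 25.5 MN·m/kg
Highest index: option J.

option J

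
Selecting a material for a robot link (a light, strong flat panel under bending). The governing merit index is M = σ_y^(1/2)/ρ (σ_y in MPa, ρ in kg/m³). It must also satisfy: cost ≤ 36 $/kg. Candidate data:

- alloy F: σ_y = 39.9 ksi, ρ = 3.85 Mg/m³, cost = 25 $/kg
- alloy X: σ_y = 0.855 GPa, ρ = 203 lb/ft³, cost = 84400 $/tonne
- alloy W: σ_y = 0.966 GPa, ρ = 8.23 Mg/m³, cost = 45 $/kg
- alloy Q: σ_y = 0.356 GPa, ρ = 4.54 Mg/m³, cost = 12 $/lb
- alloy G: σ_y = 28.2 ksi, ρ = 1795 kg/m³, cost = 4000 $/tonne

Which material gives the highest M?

alloy G

Screen on constraints: cost ≤ 36 $/kg. Survivors: alloy F, alloy Q, alloy G.
In SI units:
  alloy F: σ_y = 275.1 MPa, ρ = 3850 kg/m³
  alloy Q: σ_y = 356.0 MPa, ρ = 4540 kg/m³
  alloy G: σ_y = 194.4 MPa, ρ = 1795 kg/m³
  alloy G: M = 7.77×10⁻³
  alloy F: M = 4.31×10⁻³
  alloy Q: M = 4.16×10⁻³
Alloy G has the largest M.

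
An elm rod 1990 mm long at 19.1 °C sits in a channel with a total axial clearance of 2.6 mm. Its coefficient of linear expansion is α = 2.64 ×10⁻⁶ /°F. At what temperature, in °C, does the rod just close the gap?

294 °C

α = 2.64×10⁻⁶/°F × 9/5 = 4.75×10⁻⁶/K.
α·L₀·ΔT = 2.6 mm ⇒ ΔT = 2.6 / (4.75×10⁻⁶ × 1990.0) = 274.9 K.
T = 19.1 + 274.9 = 294.0 °C.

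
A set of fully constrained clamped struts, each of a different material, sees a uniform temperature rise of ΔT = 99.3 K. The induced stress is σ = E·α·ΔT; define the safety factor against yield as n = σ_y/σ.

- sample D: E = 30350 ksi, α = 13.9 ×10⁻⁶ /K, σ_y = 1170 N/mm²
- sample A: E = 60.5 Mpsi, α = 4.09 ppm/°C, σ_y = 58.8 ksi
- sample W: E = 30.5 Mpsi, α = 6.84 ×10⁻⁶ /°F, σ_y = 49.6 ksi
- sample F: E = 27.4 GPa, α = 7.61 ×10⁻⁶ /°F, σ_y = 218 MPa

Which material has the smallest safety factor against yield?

With everything in SI (GPa, ×10⁻⁶/K, MPa):
  sample D: E = 209.3, α = 13.9, σ_y = 1170 → σ = 289 MPa, n = 4.05
  sample A: E = 417.1, α = 4.09, σ_y = 405.4 → σ = 169 MPa, n = 2.39
  sample W: E = 210.3, α = 12.3, σ_y = 342.0 → σ = 257 MPa, n = 1.33
  sample F: E = 27.40, α = 13.7, σ_y = 218.0 → σ = 37.3 MPa, n = 5.85
Smallest n: sample W with n = 1.33.

sample W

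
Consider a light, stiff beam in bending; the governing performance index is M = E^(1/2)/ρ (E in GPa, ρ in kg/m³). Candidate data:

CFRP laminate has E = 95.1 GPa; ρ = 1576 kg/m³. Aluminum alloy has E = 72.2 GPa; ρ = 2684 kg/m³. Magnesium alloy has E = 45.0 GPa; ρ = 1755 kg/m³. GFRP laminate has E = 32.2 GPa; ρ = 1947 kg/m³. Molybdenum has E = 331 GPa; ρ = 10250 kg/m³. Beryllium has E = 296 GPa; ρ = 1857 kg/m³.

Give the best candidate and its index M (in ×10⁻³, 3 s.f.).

beryllium, M = 9.26×10⁻³

Per-candidate index values:
  beryllium: M = 9.26×10⁻³
  CFRP laminate: M = 6.19×10⁻³
  magnesium alloy: M = 3.82×10⁻³
  aluminum alloy: M = 3.17×10⁻³
  GFRP laminate: M = 2.91×10⁻³
  molybdenum: M = 1.77×10⁻³
Highest index: beryllium.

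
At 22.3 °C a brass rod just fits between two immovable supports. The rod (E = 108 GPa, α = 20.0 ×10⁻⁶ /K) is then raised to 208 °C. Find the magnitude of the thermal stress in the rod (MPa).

ΔT = 185.7 K. Constrained thermal stress σ = E·α·ΔT = 108.0×10³ MPa × 20.0×10⁻⁶ × 185.7 = 401 MPa (compressive).

401 MPa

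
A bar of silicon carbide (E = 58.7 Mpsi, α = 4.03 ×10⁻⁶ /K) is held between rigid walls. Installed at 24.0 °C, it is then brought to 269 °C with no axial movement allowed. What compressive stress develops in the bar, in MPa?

400 MPa

E = 58.7 Mpsi = 404.7 GPa.
ΔT = 245.0 K. Constrained thermal stress σ = E·α·ΔT = 404.7×10³ MPa × 4.03×10⁻⁶ × 245.0 = 400 MPa (compressive).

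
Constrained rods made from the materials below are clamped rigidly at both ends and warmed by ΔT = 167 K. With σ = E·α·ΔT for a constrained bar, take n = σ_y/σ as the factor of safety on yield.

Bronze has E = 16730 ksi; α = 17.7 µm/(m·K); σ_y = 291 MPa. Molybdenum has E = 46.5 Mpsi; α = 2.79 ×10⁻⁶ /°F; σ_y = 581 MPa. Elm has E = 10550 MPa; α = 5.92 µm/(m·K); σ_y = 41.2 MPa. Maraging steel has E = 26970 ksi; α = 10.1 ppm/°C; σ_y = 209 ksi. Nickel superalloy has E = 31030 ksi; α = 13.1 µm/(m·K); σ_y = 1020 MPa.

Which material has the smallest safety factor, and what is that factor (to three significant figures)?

bronze, n = 0.853

In consistent units (E in GPa, α in ×10⁻⁶/K, σ_y in MPa):
  bronze: E = 115.3, α = 17.7, σ_y = 291.0 → σ = 341 MPa, n = 0.853
  molybdenum: E = 320.6, α = 5.02, σ_y = 581.0 → σ = 269 MPa, n = 2.16
  elm: E = 10.55, α = 5.92, σ_y = 41.20 → σ = 10.4 MPa, n = 3.95
  maraging steel: E = 186.0, α = 10.1, σ_y = 1441 → σ = 314 MPa, n = 4.59
  nickel superalloy: E = 213.9, α = 13.1, σ_y = 1020 → σ = 468 MPa, n = 2.18
Smallest n: bronze with n = 0.853.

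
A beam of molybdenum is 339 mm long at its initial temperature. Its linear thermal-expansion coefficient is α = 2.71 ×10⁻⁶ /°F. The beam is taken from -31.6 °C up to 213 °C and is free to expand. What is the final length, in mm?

339.40 mm

Convert α: 2.71×10⁻⁶/°F × (9/5) = 4.88×10⁻⁶/K.
ΔT = 213 − (-31.6) = 244.6 K.
ΔL = α·L₀·ΔT = 4.88×10⁻⁶ × 339 mm × 244.6 K = 0.404 mm.
L = L₀ + ΔL = 339 + 0.404 = 339.40 mm.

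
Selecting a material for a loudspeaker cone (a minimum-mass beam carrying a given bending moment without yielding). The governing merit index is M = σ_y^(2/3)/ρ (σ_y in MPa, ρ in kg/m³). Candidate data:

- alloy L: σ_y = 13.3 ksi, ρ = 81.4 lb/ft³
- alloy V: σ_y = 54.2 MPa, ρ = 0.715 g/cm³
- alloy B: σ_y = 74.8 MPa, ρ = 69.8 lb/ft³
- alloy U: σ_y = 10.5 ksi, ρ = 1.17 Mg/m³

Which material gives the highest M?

In SI units:
  alloy L: σ_y = 91.70 MPa, ρ = 1304 kg/m³
  alloy V: σ_y = 54.20 MPa, ρ = 715.0 kg/m³
  alloy B: σ_y = 74.80 MPa, ρ = 1118 kg/m³
  alloy U: σ_y = 72.39 MPa, ρ = 1170 kg/m³
  alloy V: M = 20.0×10⁻³
  alloy B: M = 15.9×10⁻³
  alloy L: M = 15.6×10⁻³
  alloy U: M = 14.8×10⁻³
Alloy V has the largest M.

alloy V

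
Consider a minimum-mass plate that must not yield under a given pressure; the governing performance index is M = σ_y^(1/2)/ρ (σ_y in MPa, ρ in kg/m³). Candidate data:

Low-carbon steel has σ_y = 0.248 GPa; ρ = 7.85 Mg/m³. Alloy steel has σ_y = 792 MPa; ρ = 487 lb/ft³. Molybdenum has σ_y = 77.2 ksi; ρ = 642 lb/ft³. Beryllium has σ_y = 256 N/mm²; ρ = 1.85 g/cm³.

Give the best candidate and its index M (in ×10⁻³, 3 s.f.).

In SI units:
  low-carbon steel: σ_y = 248.0 MPa, ρ = 7850 kg/m³
  alloy steel: σ_y = 792.0 MPa, ρ = 7801 kg/m³
  molybdenum: σ_y = 532.3 MPa, ρ = 10280 kg/m³
  beryllium: σ_y = 256.0 MPa, ρ = 1850 kg/m³
  beryllium: M = 8.65×10⁻³
  alloy steel: M = 3.61×10⁻³
  molybdenum: M = 2.24×10⁻³
  low-carbon steel: M = 2.01×10⁻³
Beryllium ranks first.

beryllium, M = 8.65×10⁻³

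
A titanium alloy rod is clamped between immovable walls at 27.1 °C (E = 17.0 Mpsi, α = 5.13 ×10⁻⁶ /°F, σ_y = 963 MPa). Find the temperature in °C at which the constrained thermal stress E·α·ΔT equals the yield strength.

E = 17.0 Mpsi = 117.2 GPa.
α = 5.13×10⁻⁶/°F × 9/5 = 9.23×10⁻⁶/K.
E·α·ΔT = 963.0 MPa ⇒ ΔT = 963.0 / (117.2×10³ × 9.23×10⁻⁶) = 889.8 K.
T = 27.1 + 889.8 = 916.9 °C.

917 °C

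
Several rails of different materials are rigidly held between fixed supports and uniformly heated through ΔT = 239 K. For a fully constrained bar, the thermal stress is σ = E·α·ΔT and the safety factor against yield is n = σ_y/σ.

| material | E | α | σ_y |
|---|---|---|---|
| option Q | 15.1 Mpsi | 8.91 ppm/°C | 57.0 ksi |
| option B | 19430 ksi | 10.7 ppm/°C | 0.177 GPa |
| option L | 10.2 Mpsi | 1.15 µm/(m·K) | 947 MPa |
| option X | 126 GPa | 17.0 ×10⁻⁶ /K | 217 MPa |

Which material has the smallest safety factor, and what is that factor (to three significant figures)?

option X, n = 0.424

With everything in SI (GPa, ×10⁻⁶/K, MPa):
  option Q: E = 104.1, α = 8.91, σ_y = 393.0 → σ = 222 MPa, n = 1.77
  option B: E = 134.0, α = 10.7, σ_y = 177.0 → σ = 343 MPa, n = 0.517
  option L: E = 70.33, α = 1.15, σ_y = 947.0 → σ = 19.3 MPa, n = 49.0
  option X: E = 126.0, α = 17.0, σ_y = 217.0 → σ = 512 MPa, n = 0.424
The minimum is option X at n = 0.424.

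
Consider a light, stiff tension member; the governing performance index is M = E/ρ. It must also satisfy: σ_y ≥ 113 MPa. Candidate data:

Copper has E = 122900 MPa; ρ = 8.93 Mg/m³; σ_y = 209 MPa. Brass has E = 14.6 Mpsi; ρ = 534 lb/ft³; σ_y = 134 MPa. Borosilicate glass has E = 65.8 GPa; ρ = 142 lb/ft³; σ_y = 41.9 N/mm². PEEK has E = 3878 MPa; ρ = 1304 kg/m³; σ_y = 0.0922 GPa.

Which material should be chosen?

copper

Screen on constraints: σ_y ≥ 113 MPa. Survivors: copper, brass.
Convert each candidate to consistent units, then evaluate M:
  copper: E = 122.9 GPa, ρ = 8930 kg/m³
  brass: E = 100.7 GPa, ρ = 8554 kg/m³
  copper: M = 13.8 MN·m/kg
  brass: M = 11.8 MN·m/kg
The maximum is for copper.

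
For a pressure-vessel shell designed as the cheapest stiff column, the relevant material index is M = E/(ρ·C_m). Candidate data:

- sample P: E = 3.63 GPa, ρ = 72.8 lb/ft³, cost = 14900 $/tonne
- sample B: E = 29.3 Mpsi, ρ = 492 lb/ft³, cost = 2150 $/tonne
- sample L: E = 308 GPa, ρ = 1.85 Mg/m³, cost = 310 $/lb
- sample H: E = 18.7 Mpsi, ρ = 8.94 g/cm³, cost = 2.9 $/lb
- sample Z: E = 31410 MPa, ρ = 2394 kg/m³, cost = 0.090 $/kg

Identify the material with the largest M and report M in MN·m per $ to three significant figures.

Normalizing units and computing the index:
  sample P: E = 3.630 GPa, ρ = 1166 kg/m³, cost = 14.90 $/kg
  sample B: E = 202.0 GPa, ρ = 7881 kg/m³, cost = 2.150 $/kg
  sample L: E = 308.0 GPa, ρ = 1850 kg/m³, cost = 683.4 $/kg
  sample H: E = 128.9 GPa, ρ = 8940 kg/m³, cost = 6.393 $/kg
  sample Z: E = 31.41 GPa, ρ = 2394 kg/m³, cost = 0.09000 $/kg
  sample Z: M = 146 MN·m per $
  sample B: M = 11.9 MN·m per $
  sample H: M = 2.26 MN·m per $
  sample L: M = 0.244 MN·m per $
  sample P: M = 0.209 MN·m per $
The maximum is for sample Z.

sample Z, M = 146 MN·m per $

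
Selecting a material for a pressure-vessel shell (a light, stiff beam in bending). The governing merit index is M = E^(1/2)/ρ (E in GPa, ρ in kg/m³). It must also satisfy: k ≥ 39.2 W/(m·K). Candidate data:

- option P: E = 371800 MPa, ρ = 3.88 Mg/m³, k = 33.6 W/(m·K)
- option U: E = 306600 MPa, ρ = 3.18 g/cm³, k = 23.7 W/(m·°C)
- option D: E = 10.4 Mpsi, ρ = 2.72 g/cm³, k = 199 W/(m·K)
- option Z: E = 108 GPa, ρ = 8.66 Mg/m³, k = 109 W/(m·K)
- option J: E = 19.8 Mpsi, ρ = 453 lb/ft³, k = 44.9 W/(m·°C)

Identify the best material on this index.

Screen on constraints: k ≥ 39.2 W/(m·K). Survivors: option D, option Z, option J.
Putting every candidate on a common basis:
  option D: E = 71.71 GPa, ρ = 2720 kg/m³
  option Z: E = 108.0 GPa, ρ = 8660 kg/m³
  option J: E = 136.5 GPa, ρ = 7256 kg/m³
  option D: M = 3.11×10⁻³
  option J: M = 1.61×10⁻³
  option Z: M = 1.20×10⁻³
The maximum is for option D.

option D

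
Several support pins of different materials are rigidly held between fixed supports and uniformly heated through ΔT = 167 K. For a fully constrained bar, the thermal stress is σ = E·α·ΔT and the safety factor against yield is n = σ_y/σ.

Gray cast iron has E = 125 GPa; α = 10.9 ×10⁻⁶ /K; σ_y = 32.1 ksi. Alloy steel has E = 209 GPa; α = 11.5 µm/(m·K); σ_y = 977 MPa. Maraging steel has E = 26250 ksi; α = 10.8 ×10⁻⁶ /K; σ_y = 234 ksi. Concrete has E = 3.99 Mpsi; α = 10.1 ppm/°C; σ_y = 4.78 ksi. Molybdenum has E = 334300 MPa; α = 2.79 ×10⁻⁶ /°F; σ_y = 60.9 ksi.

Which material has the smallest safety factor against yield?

Per material, after unit conversion:
  gray cast iron: E = 125.0, α = 10.9, σ_y = 221.3 → σ = 228 MPa, n = 0.973
  alloy steel: E = 209.0, α = 11.5, σ_y = 977.0 → σ = 401 MPa, n = 2.43
  maraging steel: E = 181.0, α = 10.8, σ_y = 1613 → σ = 326 MPa, n = 4.94
  concrete: E = 27.51, α = 10.1, σ_y = 32.96 → σ = 46.4 MPa, n = 0.710
  molybdenum: E = 334.3, α = 5.02, σ_y = 419.9 → σ = 280 MPa, n = 1.50
Smallest n: concrete with n = 0.710.

concrete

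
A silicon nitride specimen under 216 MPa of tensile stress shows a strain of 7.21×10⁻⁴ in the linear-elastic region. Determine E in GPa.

E = σ/ε = 216 MPa / 7.21×10⁻⁴ = 299600 MPa = 300 GPa.

300 GPa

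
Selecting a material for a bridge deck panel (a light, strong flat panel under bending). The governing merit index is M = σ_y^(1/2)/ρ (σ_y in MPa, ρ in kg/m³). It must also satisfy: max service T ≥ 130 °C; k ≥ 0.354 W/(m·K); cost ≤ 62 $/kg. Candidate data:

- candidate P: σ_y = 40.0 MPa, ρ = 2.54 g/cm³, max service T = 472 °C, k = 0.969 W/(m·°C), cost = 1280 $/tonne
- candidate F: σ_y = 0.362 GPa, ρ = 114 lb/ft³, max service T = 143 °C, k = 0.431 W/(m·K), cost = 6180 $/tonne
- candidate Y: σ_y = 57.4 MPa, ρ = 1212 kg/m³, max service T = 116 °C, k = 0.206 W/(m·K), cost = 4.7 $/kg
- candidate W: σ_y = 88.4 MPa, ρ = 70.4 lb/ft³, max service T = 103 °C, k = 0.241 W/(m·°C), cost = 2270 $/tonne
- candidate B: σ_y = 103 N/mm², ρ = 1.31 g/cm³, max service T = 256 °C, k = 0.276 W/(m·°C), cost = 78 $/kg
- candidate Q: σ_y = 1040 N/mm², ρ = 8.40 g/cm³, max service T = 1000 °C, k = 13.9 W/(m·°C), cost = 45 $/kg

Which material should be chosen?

Screen on constraints: max service T ≥ 130 °C; k ≥ 0.354 W/(m·K); cost ≤ 62 $/kg. Survivors: candidate P, candidate F, candidate Q.
Putting every candidate on a common basis:
  candidate P: σ_y = 40.00 MPa, ρ = 2540 kg/m³
  candidate F: σ_y = 362.0 MPa, ρ = 1826 kg/m³
  candidate Q: σ_y = 1040 MPa, ρ = 8400 kg/m³
  candidate F: M = 10.4×10⁻³
  candidate Q: M = 3.84×10⁻³
  candidate P: M = 2.49×10⁻³
Highest index: candidate F.

candidate F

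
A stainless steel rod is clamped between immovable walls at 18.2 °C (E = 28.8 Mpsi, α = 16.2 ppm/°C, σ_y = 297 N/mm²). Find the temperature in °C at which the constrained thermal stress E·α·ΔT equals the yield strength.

E = 28.8 Mpsi = 198.6 GPa.
σ_y = 297 N/mm² = 297.0 MPa.
E·α·ΔT = 297.0 MPa ⇒ ΔT = 297.0 / (198.6×10³ × 16.2×10⁻⁶) = 92.33 K.
T = 18.2 + 92.33 = 110.5 °C.

111 °C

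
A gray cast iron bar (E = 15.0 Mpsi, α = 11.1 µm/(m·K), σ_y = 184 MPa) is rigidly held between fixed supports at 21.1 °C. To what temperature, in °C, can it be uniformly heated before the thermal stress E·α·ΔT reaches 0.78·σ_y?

E = 15.0 Mpsi = 103.4 GPa.
E·α·ΔT = 143.5 MPa ⇒ ΔT = 143.5 / (103.4×10³ × 11.1×10⁻⁶) = 125.0 K.
T = 21.1 + 125.0 = 146.1 °C.

146 °C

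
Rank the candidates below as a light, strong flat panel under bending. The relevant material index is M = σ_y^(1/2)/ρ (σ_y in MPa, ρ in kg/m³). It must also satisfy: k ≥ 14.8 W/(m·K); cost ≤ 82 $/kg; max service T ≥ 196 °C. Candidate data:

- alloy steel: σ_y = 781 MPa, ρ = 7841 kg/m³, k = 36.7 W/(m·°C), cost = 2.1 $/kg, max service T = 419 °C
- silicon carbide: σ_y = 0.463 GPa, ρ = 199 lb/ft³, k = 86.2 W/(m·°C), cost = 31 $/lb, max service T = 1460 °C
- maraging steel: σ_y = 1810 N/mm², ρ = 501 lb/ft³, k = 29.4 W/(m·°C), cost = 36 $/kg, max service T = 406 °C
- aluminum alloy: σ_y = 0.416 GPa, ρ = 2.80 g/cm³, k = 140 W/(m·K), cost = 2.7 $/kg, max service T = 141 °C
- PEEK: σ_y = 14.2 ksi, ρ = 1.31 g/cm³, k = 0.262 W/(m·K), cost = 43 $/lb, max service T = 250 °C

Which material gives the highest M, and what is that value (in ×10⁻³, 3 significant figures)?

Screen on constraints: k ≥ 14.8 W/(m·K); cost ≤ 82 $/kg; max service T ≥ 196 °C. Survivors: alloy steel, silicon carbide, maraging steel.
Convert each candidate to consistent units, then evaluate M:
  alloy steel: σ_y = 781.0 MPa, ρ = 7841 kg/m³
  silicon carbide: σ_y = 463.0 MPa, ρ = 3188 kg/m³
  maraging steel: σ_y = 1810 MPa, ρ = 8025 kg/m³
  silicon carbide: M = 6.75×10⁻³
  maraging steel: M = 5.30×10⁻³
  alloy steel: M = 3.56×10⁻³
Silicon carbide ranks first.

silicon carbide, M = 6.75×10⁻³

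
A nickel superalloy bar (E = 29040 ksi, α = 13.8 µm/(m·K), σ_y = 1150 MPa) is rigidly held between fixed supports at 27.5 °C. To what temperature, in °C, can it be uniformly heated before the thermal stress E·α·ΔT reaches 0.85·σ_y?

E = 29040 ksi = 200.2 GPa.
E·α·ΔT = 977.5 MPa ⇒ ΔT = 977.5 / (200.2×10³ × 13.8×10⁻⁶) = 353.8 K.
T = 27.5 + 353.8 = 381.3 °C.

381 °C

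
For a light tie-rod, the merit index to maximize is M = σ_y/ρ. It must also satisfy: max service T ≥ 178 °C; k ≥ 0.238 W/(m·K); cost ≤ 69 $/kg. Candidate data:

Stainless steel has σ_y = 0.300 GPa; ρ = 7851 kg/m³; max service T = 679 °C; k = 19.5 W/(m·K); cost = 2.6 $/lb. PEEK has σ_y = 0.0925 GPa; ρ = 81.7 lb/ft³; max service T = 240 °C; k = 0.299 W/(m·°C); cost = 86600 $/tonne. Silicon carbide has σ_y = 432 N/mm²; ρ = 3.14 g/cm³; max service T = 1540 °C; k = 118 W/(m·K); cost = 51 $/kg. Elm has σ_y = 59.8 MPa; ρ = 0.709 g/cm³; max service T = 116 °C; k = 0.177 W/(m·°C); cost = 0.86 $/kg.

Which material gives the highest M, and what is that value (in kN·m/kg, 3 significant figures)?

Screen on constraints: max service T ≥ 178 °C; k ≥ 0.238 W/(m·K); cost ≤ 69 $/kg. Survivors: stainless steel, silicon carbide.
After converting to SI:
  stainless steel: σ_y = 300.0 MPa, ρ = 7851 kg/m³
  silicon carbide: σ_y = 432.0 MPa, ρ = 3140 kg/m³
  silicon carbide: M = 138 kN·m/kg
  stainless steel: M = 38.2 kN·m/kg
Silicon carbide has the largest M.

silicon carbide, M = 138 kN·m/kg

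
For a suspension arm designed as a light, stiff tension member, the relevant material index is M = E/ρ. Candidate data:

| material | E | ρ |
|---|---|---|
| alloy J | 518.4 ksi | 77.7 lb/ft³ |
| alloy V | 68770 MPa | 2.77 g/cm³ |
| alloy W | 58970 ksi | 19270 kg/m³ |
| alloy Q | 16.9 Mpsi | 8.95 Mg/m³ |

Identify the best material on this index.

In SI units:
  alloy J: E = 3.574 GPa, ρ = 1245 kg/m³
  alloy V: E = 68.77 GPa, ρ = 2770 kg/m³
  alloy W: E = 406.6 GPa, ρ = 19270 kg/m³
  alloy Q: E = 116.5 GPa, ρ = 8950 kg/m³
  alloy V: M = 24.8 MN·m/kg
  alloy W: M = 21.1 MN·m/kg
  alloy Q: M = 13.0 MN·m/kg
  alloy J: M = 2.87 MN·m/kg
Alloy V has the largest M.

alloy V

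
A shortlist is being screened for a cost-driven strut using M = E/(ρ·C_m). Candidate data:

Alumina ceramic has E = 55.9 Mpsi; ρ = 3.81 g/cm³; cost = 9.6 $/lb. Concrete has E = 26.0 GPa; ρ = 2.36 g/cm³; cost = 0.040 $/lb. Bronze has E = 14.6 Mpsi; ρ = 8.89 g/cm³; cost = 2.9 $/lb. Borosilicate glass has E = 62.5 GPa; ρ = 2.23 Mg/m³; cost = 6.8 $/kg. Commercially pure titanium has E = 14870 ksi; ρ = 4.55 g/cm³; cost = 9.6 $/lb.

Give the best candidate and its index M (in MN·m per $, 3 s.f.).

Putting every candidate on a common basis:
  alumina ceramic: E = 385.4 GPa, ρ = 3810 kg/m³, cost = 21.16 $/kg
  concrete: E = 26.00 GPa, ρ = 2360 kg/m³, cost = 0.08818 $/kg
  bronze: E = 100.7 GPa, ρ = 8890 kg/m³, cost = 6.393 $/kg
  borosilicate glass: E = 62.50 GPa, ρ = 2230 kg/m³, cost = 6.800 $/kg
  commercially pure titanium: E = 102.5 GPa, ρ = 4550 kg/m³, cost = 21.16 $/kg
  concrete: M = 125 MN·m per $
  alumina ceramic: M = 4.78 MN·m per $
  borosilicate glass: M = 4.12 MN·m per $
  bronze: M = 1.77 MN·m per $
  commercially pure titanium: M = 1.06 MN·m per $
Concrete ranks first.

concrete, M = 125 MN·m per $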